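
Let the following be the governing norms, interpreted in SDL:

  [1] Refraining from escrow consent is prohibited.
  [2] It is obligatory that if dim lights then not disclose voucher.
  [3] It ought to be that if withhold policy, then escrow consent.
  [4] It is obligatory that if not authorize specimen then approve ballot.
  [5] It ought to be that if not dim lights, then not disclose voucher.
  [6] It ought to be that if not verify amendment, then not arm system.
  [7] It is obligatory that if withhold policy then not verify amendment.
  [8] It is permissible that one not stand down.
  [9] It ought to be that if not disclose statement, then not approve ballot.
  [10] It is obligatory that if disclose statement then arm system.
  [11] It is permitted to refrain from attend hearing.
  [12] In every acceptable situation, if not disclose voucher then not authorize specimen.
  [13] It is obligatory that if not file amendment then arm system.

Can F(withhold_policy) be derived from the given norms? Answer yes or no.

By case analysis on ¬dim_lights: premise 5 gives O(¬dim_lights → ¬disclose_voucher) and premise 2 gives O(dim_lights → ¬disclose_voucher), so O(¬disclose_voucher) either way.
Applying K to premise 12 (O(¬disclose_voucher → ¬authorize_specimen)) and O(¬disclose_voucher) yields O(¬authorize_specimen).
With premise 4, O(¬authorize_specimen → approve_ballot), the K-axiom yields O(approve_ballot).
Premise 9, O(¬disclose_statement → ¬approve_ballot), contraposes to O(approve_ballot → disclose_statement); with O(approve_ballot) we get O(disclose_statement).
With premise 10, O(disclose_statement → arm_system), the K-axiom yields O(arm_system).
The contrapositive of premise 6 (O(¬verify_amendment → ¬arm_system)) is O(arm_system → verify_amendment), and O(arm_system) is already established, so O(verify_amendment).
Premise 7, O(withhold_policy → ¬verify_amendment), contraposes to O(verify_amendment → ¬withhold_policy); with O(verify_amendment) we get O(¬withhold_policy).
Premises 1, 3, 8, 11, 13 do not contribute to this derivation.
So O(¬withhold_policy) holds, i.e. F(withhold_policy). The claim follows.

Yes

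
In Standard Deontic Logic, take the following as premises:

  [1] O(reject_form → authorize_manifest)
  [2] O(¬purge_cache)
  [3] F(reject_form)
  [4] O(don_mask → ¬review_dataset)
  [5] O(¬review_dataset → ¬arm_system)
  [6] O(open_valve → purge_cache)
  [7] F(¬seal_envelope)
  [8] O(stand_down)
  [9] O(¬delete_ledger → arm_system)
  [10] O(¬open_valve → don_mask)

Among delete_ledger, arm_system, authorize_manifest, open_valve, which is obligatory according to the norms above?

delete_ledger

Premise 2 gives O(¬purge_cache).
Premise 6, O(open_valve → purge_cache), contraposes to O(¬purge_cache → ¬open_valve); with O(¬purge_cache) we get O(¬open_valve).
From O(¬open_valve) and premise 10, O(¬open_valve → don_mask), we obtain O(don_mask).
With premise 4, O(don_mask → ¬review_dataset), the K-axiom yields O(¬review_dataset).
Premise 5 is O(¬review_dataset → ¬arm_system); since O(¬review_dataset), deontic closure gives O(¬arm_system).
Premise 9 is O(¬delete_ledger → arm_system); contrapositively O(¬arm_system → delete_ledger). Since O(¬arm_system) holds, K gives O(delete_ledger).
So O(delete_ledger) holds — delete_ledger is obligatory. None of the other listed options is made obligatory by any chain of premises.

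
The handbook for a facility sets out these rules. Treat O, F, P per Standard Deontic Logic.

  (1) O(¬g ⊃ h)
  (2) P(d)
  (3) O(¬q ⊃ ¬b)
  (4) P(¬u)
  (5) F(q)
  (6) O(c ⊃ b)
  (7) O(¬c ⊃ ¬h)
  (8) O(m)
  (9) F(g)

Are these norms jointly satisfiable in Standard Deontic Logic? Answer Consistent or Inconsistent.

F(q) at premise 5 means O(¬q).
With premise 3, O(¬q ⊃ ¬b), the K-axiom yields O(¬b).
The contrapositive of premise 6 (O(c ⊃ b)) is O(¬b ⊃ ¬c), and O(¬b) is already established, so O(¬c).
With premise 7, O(¬c ⊃ ¬h), the K-axiom yields O(¬h).
Premise 1 is O(¬g ⊃ h); contrapositively O(¬h ⊃ g). Since O(¬h) holds, K gives O(g).
Yet premise 9 is F(g), i.e. O(¬g).
We now have both O(g) and O(¬g) — g is simultaneously obligatory and forbidden, violating the D-axiom.

Inconsistent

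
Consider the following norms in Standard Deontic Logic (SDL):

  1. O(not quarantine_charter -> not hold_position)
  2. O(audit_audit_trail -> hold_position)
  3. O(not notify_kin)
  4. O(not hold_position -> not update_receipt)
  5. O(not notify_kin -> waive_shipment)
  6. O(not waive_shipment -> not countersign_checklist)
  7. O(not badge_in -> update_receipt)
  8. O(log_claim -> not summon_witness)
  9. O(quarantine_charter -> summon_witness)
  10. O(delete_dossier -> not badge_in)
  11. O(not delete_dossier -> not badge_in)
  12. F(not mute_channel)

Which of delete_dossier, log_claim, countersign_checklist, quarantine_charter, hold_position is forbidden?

log_claim

Premises 10 and 11 are O(delete_dossier -> not badge_in) and O(not delete_dossier -> not badge_in); every ideal world satisfies delete_dossier or not delete_dossier, so in either case not badge_in holds — hence O(not badge_in).
Premise 7 is O(not badge_in -> update_receipt); since O(not badge_in), deontic closure gives O(update_receipt).
Premise 4 is O(not hold_position -> not update_receipt); contrapositively O(update_receipt -> hold_position). Since O(update_receipt) holds, K gives O(hold_position).
The contrapositive of premise 1 (O(not quarantine_charter -> not hold_position)) is O(hold_position -> quarantine_charter), and O(hold_position) is already established, so O(quarantine_charter).
From O(quarantine_charter) and premise 9, O(quarantine_charter -> summon_witness), we obtain O(summon_witness).
The contrapositive of premise 8 (O(log_claim -> not summon_witness)) is O(summon_witness -> not log_claim), and O(summon_witness) is already established, so O(not log_claim).
So O(not log_claim) holds, i.e. log_claim is forbidden. None of the other listed options is forbidden under the premises.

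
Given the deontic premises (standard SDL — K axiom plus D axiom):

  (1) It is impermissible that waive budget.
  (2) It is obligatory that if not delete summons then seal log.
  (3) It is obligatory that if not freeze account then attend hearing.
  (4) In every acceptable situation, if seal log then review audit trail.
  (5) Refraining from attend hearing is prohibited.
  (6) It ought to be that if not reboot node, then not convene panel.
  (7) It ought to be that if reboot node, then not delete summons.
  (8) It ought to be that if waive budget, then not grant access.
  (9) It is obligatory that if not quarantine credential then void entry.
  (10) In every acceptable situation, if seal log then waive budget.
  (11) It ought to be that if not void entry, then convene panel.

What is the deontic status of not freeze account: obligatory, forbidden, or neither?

Neither

Premise 3 is O(¬freeze_account → attend_hearing); even if O(attend_hearing) held, inferring O(¬freeze_account) would be affirming the consequent — invalid.
No premise or chain of K-axiom applications forces O(¬freeze_account), and none forces O(freeze_account). So ¬freeze_account is neither obligatory nor forbidden under these norms.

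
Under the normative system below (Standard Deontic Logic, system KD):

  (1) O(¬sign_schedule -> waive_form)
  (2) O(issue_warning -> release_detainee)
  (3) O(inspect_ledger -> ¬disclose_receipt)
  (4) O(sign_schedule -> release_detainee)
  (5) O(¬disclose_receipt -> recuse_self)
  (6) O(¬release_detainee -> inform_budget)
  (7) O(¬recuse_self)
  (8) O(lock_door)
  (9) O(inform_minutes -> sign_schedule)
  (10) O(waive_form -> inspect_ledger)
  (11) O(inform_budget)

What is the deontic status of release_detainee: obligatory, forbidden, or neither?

Premise 7 gives O(¬recuse_self).
Premise 5 is O(¬disclose_receipt -> recuse_self); contrapositively O(¬recuse_self -> disclose_receipt). Since O(¬recuse_self) holds, K gives O(disclose_receipt).
The contrapositive of premise 3 (O(inspect_ledger -> ¬disclose_receipt)) is O(disclose_receipt -> ¬inspect_ledger), and O(disclose_receipt) is already established, so O(¬inspect_ledger).
Premise 10 is O(waive_form -> inspect_ledger); contrapositively O(¬inspect_ledger -> ¬waive_form). Since O(¬inspect_ledger) holds, K gives O(¬waive_form).
The contrapositive of premise 1 (O(¬sign_schedule -> waive_form)) is O(¬waive_form -> sign_schedule), and O(¬waive_form) is already established, so O(sign_schedule).
Applying K to premise 4 (O(sign_schedule -> release_detainee)) and O(sign_schedule) yields O(release_detainee).
Premises 2, 6, 8, 9, 11 do not contribute to this derivation.
Hence release_detainee is obligatory.

Obligatory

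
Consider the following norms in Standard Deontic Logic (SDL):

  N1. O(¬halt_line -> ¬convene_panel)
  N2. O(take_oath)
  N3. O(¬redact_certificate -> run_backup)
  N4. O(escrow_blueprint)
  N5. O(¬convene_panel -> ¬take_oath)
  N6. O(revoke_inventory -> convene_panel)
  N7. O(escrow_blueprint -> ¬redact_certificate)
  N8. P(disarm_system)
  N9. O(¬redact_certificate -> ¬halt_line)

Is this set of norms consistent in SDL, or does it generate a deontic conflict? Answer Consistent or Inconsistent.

Premise 2 gives O(take_oath).
Premise 5, O(¬convene_panel -> ¬take_oath), contraposes to O(take_oath -> convene_panel); with O(take_oath) we get O(convene_panel).
Premise 1, O(¬halt_line -> ¬convene_panel), contraposes to O(convene_panel -> halt_line); with O(convene_panel) we get O(halt_line).
Premise 9 is O(¬redact_certificate -> ¬halt_line); contrapositively O(halt_line -> redact_certificate). Since O(halt_line) holds, K gives O(redact_certificate).
Premise 7 is O(escrow_blueprint -> ¬redact_certificate); contrapositively O(redact_certificate -> ¬escrow_blueprint). Since O(redact_certificate) holds, K gives O(¬escrow_blueprint).
Yet premise 4 states O(escrow_blueprint).
We now have both O(¬escrow_blueprint) and O(escrow_blueprint) — escrow_blueprint is simultaneously obligatory and forbidden, violating the D-axiom.

Inconsistent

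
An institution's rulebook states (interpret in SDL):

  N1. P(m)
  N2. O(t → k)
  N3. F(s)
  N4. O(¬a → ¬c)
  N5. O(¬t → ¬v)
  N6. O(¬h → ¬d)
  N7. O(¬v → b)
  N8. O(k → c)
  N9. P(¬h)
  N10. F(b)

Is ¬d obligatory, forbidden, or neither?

Neither

Premise 6 is O(¬h → ¬d), but O(¬h) is not derivable from the premises (the permission P(¬h) asserts only ¬O(h), not O(¬h)), so it does not yield O(¬d).
No premise or chain of K-axiom applications forces O(¬d), and none forces O(d). So ¬d is neither obligatory nor forbidden under these norms.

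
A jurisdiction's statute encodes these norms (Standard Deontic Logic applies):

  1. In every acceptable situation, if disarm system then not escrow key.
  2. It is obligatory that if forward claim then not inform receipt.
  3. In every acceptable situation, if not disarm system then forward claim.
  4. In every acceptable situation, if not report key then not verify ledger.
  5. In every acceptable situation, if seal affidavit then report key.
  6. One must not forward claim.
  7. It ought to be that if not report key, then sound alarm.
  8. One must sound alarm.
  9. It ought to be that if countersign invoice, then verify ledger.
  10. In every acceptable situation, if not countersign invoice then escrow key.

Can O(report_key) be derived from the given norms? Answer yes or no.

Yes

Premise 6, F(forward_claim), is equivalent to O(¬forward_claim).
The contrapositive of premise 3 (O(¬disarm_system → forward_claim)) is O(¬forward_claim → disarm_system), and O(¬forward_claim) is already established, so O(disarm_system).
Premise 1 is O(disarm_system → ¬escrow_key); since O(disarm_system), deontic closure gives O(¬escrow_key).
Premise 10 is O(¬countersign_invoice → escrow_key); contrapositively O(¬escrow_key → countersign_invoice). Since O(¬escrow_key) holds, K gives O(countersign_invoice).
Applying K to premise 9 (O(countersign_invoice → verify_ledger)) and O(countersign_invoice) yields O(verify_ledger).
Premise 4 is O(¬report_key → ¬verify_ledger); contrapositively O(verify_ledger → report_key). Since O(verify_ledger) holds, K gives O(report_key).
Premises 2, 5, 7, 8 do not contribute to this derivation.
So O(report_key) follows.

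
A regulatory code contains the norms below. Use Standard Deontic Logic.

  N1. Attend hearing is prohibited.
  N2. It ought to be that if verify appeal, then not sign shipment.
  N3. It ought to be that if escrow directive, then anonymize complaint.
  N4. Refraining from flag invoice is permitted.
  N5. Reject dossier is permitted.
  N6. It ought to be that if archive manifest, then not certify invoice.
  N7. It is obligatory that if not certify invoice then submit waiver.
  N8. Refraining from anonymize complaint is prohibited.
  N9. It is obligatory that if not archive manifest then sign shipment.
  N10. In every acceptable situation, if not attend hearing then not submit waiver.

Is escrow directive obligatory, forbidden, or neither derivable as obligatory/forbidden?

Neither

Premise 3 is O(escrow_directive → anonymize_complaint); even if O(anonymize_complaint) held, inferring O(escrow_directive) would be affirming the consequent — invalid.
No premise or chain of K-axiom applications forces O(escrow_directive), and none forces O(¬escrow_directive). So escrow_directive is neither obligatory nor forbidden under these norms.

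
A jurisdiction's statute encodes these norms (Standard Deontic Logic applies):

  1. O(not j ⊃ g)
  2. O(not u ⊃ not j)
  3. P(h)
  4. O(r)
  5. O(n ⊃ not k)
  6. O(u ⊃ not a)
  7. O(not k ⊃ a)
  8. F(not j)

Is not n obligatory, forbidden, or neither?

Premise 8, F(not j), is equivalent to O(j).
Premise 2 is O(not u ⊃ not j); contrapositively O(j ⊃ u). Since O(j) holds, K gives O(u).
Applying K to premise 6 (O(u ⊃ not a)) and O(u) yields O(not a).
Premise 7 is O(not k ⊃ a); contrapositively O(not a ⊃ k). Since O(not a) holds, K gives O(k).
Premise 5 is O(n ⊃ not k); contrapositively O(k ⊃ not n). Since O(k) holds, K gives O(not n).
Premises 1, 3, 4 do not contribute to this derivation.
Hence not n is obligatory.

Obligatory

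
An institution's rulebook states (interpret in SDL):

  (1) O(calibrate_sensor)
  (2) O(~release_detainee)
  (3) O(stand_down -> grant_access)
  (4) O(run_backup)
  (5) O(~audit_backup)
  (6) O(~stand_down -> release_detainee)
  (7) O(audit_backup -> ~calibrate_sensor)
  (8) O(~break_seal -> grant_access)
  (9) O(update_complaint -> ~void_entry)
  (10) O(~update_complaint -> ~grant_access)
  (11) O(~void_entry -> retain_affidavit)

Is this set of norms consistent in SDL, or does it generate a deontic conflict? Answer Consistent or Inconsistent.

Consistent

Premise 7 is O(audit_backup -> ~calibrate_sensor), but O(audit_backup) is not derivable from the premises, so it does not yield O(~calibrate_sensor).
So O(~calibrate_sensor) is not derivable, and the apparent clash with O(calibrate_sensor) does not arise.
A world satisfying every obligation exists (e.g. audit_backup=false, break_seal=false, calibrate_sensor=true, grant_access=true, release_detainee=false, retain_affidavit=true, run_backup=true, stand_down=true, update_complaint=true, void_entry=false); no atom is both obligatory and forbidden, so the set is consistent.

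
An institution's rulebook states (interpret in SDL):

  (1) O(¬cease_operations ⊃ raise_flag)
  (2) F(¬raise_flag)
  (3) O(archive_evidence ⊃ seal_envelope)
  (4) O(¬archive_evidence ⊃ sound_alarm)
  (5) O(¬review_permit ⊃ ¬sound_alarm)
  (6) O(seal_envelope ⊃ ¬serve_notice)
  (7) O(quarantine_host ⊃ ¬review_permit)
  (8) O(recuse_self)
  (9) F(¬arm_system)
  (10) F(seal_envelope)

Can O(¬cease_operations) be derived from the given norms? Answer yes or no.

No

Premise 1 is O(¬cease_operations ⊃ raise_flag); even if O(raise_flag) held, inferring O(¬cease_operations) would be affirming the consequent — invalid.
No other premise forces O(¬cease_operations). An ideal world satisfying every premise can still have ¬cease_operations false, so O(¬cease_operations) is not derivable.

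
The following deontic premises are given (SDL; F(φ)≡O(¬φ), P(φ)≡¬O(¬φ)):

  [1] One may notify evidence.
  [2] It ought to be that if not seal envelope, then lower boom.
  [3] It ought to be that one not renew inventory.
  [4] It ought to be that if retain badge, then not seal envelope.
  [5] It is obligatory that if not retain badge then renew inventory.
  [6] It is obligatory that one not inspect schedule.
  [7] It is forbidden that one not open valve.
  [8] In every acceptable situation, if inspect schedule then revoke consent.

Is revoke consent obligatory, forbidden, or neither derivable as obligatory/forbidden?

Premise 8 is O(inspect_schedule → revoke_consent), but O(inspect_schedule) is not derivable from the premises, so it does not yield O(revoke_consent).
No premise or chain of K-axiom applications forces O(revoke_consent), and none forces O(¬revoke_consent). So revoke_consent is neither obligatory nor forbidden under these norms.

Neither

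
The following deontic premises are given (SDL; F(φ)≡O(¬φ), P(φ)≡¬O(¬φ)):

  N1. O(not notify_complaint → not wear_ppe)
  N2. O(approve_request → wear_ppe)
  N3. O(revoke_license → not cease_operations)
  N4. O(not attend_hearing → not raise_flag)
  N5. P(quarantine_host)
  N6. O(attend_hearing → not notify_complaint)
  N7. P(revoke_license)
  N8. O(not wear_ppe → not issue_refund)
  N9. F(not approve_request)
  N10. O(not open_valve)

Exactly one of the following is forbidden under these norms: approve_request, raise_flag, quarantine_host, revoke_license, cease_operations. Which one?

raise_flag

Premise 9, F(not approve_request), is equivalent to O(approve_request).
Premise 2 is O(approve_request → wear_ppe); since O(approve_request), deontic closure gives O(wear_ppe).
Premise 1 is O(not notify_complaint → not wear_ppe); contrapositively O(wear_ppe → notify_complaint). Since O(wear_ppe) holds, K gives O(notify_complaint).
Premise 6 is O(attend_hearing → not notify_complaint); contrapositively O(notify_complaint → not attend_hearing). Since O(notify_complaint) holds, K gives O(not attend_hearing).
With premise 4, O(not attend_hearing → not raise_flag), the K-axiom yields O(not raise_flag).
So O(not raise_flag) holds, i.e. raise_flag is forbidden. None of the other listed options is forbidden under the premises.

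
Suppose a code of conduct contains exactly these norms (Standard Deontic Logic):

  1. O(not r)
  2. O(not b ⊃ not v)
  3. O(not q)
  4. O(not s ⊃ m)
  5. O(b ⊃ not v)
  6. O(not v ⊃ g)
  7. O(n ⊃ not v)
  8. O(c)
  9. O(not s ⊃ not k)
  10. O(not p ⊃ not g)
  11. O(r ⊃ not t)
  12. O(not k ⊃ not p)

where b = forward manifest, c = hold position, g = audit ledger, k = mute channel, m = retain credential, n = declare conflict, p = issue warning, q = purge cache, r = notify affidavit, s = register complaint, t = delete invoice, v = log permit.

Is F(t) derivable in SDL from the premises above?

No

Premise 11 is O(r ⊃ not t), but O(r) is not derivable from the premises, so it does not yield O(not t).
No other premise forces O(not t). An ideal world satisfying every premise can still have t true, so F(t) is not derivable.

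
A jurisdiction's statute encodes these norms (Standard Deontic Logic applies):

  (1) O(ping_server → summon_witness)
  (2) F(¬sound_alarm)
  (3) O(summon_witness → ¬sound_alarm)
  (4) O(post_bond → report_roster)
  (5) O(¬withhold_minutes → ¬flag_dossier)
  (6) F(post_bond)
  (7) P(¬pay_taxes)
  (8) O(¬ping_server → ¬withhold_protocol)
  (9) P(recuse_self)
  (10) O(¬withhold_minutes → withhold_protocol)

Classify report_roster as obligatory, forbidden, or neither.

Premise 4 is O(post_bond → report_roster), but O(post_bond) is not derivable from the premises, so it does not yield O(report_roster).
No premise or chain of K-axiom applications forces O(report_roster), and none forces O(¬report_roster). So report_roster is neither obligatory nor forbidden under these norms.

Neither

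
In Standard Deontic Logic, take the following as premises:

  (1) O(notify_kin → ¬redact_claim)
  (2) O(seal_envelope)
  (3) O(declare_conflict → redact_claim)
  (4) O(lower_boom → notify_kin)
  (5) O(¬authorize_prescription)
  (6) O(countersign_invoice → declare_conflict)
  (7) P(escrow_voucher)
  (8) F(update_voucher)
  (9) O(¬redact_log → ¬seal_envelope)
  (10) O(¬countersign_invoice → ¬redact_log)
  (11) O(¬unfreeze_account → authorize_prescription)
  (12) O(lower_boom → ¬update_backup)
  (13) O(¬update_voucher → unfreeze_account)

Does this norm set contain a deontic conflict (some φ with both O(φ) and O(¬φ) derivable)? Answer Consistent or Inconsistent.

Consistent

Premise 11 is O(¬unfreeze_account → authorize_prescription), but O(¬unfreeze_account) is not derivable from the premises, so it does not yield O(authorize_prescription).
So O(authorize_prescription) is not derivable, and the apparent clash with O(¬authorize_prescription) does not arise.
A world satisfying every obligation exists (e.g. authorize_prescription=false, countersign_invoice=true, declare_conflict=true, escrow_voucher=false, lower_boom=false, notify_kin=false, redact_claim=true, redact_log=true, seal_envelope=true, unfreeze_account=true, update_backup=false, update_voucher=false); no atom is both obligatory and forbidden, so the set is consistent.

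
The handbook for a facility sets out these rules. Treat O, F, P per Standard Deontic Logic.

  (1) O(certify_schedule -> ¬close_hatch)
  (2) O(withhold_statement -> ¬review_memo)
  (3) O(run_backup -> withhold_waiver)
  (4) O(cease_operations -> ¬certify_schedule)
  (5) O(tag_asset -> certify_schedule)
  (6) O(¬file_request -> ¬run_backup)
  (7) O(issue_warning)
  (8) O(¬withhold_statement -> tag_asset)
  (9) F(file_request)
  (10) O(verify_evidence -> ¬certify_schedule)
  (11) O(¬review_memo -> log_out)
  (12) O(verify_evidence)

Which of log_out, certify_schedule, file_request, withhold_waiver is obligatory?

log_out

Premise 12 states O(verify_evidence) outright.
With premise 10, O(verify_evidence -> ¬certify_schedule), the K-axiom yields O(¬certify_schedule).
The contrapositive of premise 5 (O(tag_asset -> certify_schedule)) is O(¬certify_schedule -> ¬tag_asset), and O(¬certify_schedule) is already established, so O(¬tag_asset).
Premise 8 is O(¬withhold_statement -> tag_asset); contrapositively O(¬tag_asset -> withhold_statement). Since O(¬tag_asset) holds, K gives O(withhold_statement).
From O(withhold_statement) and premise 2, O(withhold_statement -> ¬review_memo), we obtain O(¬review_memo).
Premise 11 is O(¬review_memo -> log_out); since O(¬review_memo), deontic closure gives O(log_out).
So O(log_out) holds — log_out is obligatory. None of the other listed options is made obligatory by any chain of premises.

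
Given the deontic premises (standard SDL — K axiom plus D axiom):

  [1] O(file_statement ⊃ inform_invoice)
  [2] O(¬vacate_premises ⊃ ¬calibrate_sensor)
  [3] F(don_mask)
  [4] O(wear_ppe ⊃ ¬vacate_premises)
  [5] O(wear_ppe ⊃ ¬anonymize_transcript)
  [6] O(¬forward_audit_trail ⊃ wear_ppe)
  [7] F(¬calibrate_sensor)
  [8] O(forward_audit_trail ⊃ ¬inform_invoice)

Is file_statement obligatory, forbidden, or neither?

F(¬calibrate_sensor) at premise 7 means O(calibrate_sensor).
Premise 2 is O(¬vacate_premises ⊃ ¬calibrate_sensor); contrapositively O(calibrate_sensor ⊃ vacate_premises). Since O(calibrate_sensor) holds, K gives O(vacate_premises).
The contrapositive of premise 4 (O(wear_ppe ⊃ ¬vacate_premises)) is O(vacate_premises ⊃ ¬wear_ppe), and O(vacate_premises) is already established, so O(¬wear_ppe).
Premise 6, O(¬forward_audit_trail ⊃ wear_ppe), contraposes to O(¬wear_ppe ⊃ forward_audit_trail); with O(¬wear_ppe) we get O(forward_audit_trail).
Applying K to premise 8 (O(forward_audit_trail ⊃ ¬inform_invoice)) and O(forward_audit_trail) yields O(¬inform_invoice).
Premise 1, O(file_statement ⊃ inform_invoice), contraposes to O(¬inform_invoice ⊃ ¬file_statement); with O(¬inform_invoice) we get O(¬file_statement).
Premises 3, 5 do not contribute to this derivation.
Thus O(¬file_statement), which is F(file_statement): file_statement is forbidden.

Forbidden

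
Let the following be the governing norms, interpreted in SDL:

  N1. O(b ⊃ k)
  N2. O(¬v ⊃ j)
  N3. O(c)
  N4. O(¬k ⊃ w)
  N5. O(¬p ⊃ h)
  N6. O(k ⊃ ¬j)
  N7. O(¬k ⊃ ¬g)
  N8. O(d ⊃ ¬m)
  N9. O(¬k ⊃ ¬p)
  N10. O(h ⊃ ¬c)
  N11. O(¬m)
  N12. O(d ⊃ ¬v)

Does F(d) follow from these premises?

Premise 3 states O(c) outright.
Premise 10 is O(h ⊃ ¬c); contrapositively O(c ⊃ ¬h). Since O(c) holds, K gives O(¬h).
Premise 5 is O(¬p ⊃ h); contrapositively O(¬h ⊃ p). Since O(¬h) holds, K gives O(p).
The contrapositive of premise 9 (O(¬k ⊃ ¬p)) is O(p ⊃ k), and O(p) is already established, so O(k).
Applying K to premise 6 (O(k ⊃ ¬j)) and O(k) yields O(¬j).
The contrapositive of premise 2 (O(¬v ⊃ j)) is O(¬j ⊃ v), and O(¬j) is already established, so O(v).
Premise 12 is O(d ⊃ ¬v); contrapositively O(v ⊃ ¬d). Since O(v) holds, K gives O(¬d).
Premises 1, 4, 7, 8, 11 do not contribute to this derivation.
So O(¬d) holds, i.e. F(d). The claim follows.

Yes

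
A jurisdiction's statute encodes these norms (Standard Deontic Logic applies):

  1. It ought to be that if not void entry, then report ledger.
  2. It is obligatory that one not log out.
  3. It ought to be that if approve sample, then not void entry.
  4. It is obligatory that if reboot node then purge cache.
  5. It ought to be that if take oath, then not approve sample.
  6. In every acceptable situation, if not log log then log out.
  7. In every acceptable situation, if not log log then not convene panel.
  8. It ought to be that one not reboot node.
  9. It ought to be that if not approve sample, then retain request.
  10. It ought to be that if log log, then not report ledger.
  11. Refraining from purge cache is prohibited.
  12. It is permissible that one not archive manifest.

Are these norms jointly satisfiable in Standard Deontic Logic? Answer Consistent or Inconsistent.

Premise 4 is O(reboot_node → purge_cache); even if O(purge_cache) held, inferring O(reboot_node) would be affirming the consequent — invalid.
So O(reboot_node) is not derivable, and the apparent clash with O(¬reboot_node) does not arise.
A world satisfying every obligation exists (e.g. approve_sample=false, archive_manifest=false, convene_panel=false, log_log=true, log_out=false, purge_cache=true, reboot_node=false, report_ledger=false, retain_request=true, take_oath=false, void_entry=true); no atom is both obligatory and forbidden, so the set is consistent.

Consistent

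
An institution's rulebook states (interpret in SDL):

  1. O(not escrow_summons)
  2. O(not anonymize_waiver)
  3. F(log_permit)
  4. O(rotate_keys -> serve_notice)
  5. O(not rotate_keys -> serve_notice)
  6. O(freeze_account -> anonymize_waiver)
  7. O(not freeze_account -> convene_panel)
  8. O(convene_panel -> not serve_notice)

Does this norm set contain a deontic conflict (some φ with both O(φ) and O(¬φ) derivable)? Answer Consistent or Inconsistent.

Inconsistent

By case analysis on not rotate_keys: premise 5 gives O(not rotate_keys -> serve_notice) and premise 4 gives O(rotate_keys -> serve_notice), so O(serve_notice) either way.
The contrapositive of premise 8 (O(convene_panel -> not serve_notice)) is O(serve_notice -> not convene_panel), and O(serve_notice) is already established, so O(not convene_panel).
Premise 7 is O(not freeze_account -> convene_panel); contrapositively O(not convene_panel -> freeze_account). Since O(not convene_panel) holds, K gives O(freeze_account).
With premise 6, O(freeze_account -> anonymize_waiver), the K-axiom yields O(anonymize_waiver).
But premise 2 directly asserts O(not anonymize_waiver).
We now have both O(anonymize_waiver) and O(not anonymize_waiver) — anonymize_waiver is simultaneously obligatory and forbidden, violating the D-axiom.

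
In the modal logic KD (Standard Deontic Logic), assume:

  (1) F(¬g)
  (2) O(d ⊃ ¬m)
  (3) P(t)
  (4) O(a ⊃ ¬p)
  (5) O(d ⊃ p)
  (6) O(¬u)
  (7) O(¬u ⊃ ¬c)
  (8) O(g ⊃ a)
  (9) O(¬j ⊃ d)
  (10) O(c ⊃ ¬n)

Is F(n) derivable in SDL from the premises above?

No

Premise 10 is O(c ⊃ ¬n), but O(c) is not derivable from the premises, so it does not yield O(¬n).
No other premise forces O(¬n). An ideal world satisfying every premise can still have n true, so F(n) is not derivable.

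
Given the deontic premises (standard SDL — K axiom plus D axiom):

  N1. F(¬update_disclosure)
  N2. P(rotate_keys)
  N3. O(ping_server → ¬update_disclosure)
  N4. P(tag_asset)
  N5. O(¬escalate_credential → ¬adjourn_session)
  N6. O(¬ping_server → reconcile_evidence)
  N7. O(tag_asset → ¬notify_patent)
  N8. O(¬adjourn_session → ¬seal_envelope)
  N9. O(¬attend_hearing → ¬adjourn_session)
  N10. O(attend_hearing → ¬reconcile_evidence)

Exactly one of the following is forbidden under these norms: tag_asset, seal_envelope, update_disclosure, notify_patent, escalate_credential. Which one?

seal_envelope

Premise 1, F(¬update_disclosure), is equivalent to O(update_disclosure).
Premise 3, O(ping_server → ¬update_disclosure), contraposes to O(update_disclosure → ¬ping_server); with O(update_disclosure) we get O(¬ping_server).
With premise 6, O(¬ping_server → reconcile_evidence), the K-axiom yields O(reconcile_evidence).
The contrapositive of premise 10 (O(attend_hearing → ¬reconcile_evidence)) is O(reconcile_evidence → ¬attend_hearing), and O(reconcile_evidence) is already established, so O(¬attend_hearing).
With premise 9, O(¬attend_hearing → ¬adjourn_session), the K-axiom yields O(¬adjourn_session).
Premise 8 is O(¬adjourn_session → ¬seal_envelope); since O(¬adjourn_session), deontic closure gives O(¬seal_envelope).
So O(¬seal_envelope) holds, i.e. seal_envelope is forbidden. None of the other listed options is forbidden under the premises.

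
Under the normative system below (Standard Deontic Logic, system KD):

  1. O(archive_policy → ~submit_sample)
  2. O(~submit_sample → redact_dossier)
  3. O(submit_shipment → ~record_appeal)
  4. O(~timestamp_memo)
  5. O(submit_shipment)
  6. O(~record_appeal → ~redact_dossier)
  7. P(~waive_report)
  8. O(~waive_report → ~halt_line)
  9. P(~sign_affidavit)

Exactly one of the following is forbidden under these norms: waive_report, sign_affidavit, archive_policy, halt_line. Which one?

Premise 5 states O(submit_shipment) outright.
From O(submit_shipment) and premise 3, O(submit_shipment → ~record_appeal), we obtain O(~record_appeal).
Applying K to premise 6 (O(~record_appeal → ~redact_dossier)) and O(~record_appeal) yields O(~redact_dossier).
Premise 2 is O(~submit_sample → redact_dossier); contrapositively O(~redact_dossier → submit_sample). Since O(~redact_dossier) holds, K gives O(submit_sample).
The contrapositive of premise 1 (O(archive_policy → ~submit_sample)) is O(submit_sample → ~archive_policy), and O(submit_sample) is already established, so O(~archive_policy).
So O(~archive_policy) holds, i.e. archive_policy is forbidden. None of the other listed options is forbidden under the premises.

archive_policy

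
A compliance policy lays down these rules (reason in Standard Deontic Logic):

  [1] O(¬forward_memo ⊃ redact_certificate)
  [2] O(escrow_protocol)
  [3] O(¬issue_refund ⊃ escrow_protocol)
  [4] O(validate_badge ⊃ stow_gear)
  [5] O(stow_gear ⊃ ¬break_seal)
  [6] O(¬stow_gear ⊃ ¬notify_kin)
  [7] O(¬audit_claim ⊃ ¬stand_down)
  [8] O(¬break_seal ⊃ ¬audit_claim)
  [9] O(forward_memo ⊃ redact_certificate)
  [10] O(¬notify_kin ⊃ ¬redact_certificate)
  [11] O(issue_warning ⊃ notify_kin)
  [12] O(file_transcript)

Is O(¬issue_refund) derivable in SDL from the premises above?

Premise 3 is O(¬issue_refund ⊃ escrow_protocol); even if O(escrow_protocol) held, inferring O(¬issue_refund) would be affirming the consequent — invalid.
No other premise forces O(¬issue_refund). An ideal world satisfying every premise can still have ¬issue_refund false, so O(¬issue_refund) is not derivable.

No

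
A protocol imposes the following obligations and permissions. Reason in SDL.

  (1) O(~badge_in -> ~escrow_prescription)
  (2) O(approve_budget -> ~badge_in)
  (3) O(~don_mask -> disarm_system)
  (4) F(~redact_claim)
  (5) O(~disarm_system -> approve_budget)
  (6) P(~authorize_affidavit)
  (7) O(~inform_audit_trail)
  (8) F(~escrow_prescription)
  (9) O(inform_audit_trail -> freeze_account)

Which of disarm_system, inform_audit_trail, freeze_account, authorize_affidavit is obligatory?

F(~escrow_prescription) at premise 8 means O(escrow_prescription).
Premise 1 is O(~badge_in -> ~escrow_prescription); contrapositively O(escrow_prescription -> badge_in). Since O(escrow_prescription) holds, K gives O(badge_in).
Premise 2 is O(approve_budget -> ~badge_in); contrapositively O(badge_in -> ~approve_budget). Since O(badge_in) holds, K gives O(~approve_budget).
Premise 5 is O(~disarm_system -> approve_budget); contrapositively O(~approve_budget -> disarm_system). Since O(~approve_budget) holds, K gives O(disarm_system).
So O(disarm_system) holds — disarm_system is obligatory. None of the other listed options is made obligatory by any chain of premises.

disarm_system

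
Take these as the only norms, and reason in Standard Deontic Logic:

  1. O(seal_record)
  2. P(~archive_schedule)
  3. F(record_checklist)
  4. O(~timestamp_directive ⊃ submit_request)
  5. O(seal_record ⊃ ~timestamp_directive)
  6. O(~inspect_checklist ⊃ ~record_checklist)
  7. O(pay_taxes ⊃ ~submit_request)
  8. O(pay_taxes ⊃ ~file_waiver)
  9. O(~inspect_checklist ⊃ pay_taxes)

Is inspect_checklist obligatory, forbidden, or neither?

Obligatory

Premise 1 gives O(seal_record).
Applying K to premise 5 (O(seal_record ⊃ ~timestamp_directive)) and O(seal_record) yields O(~timestamp_directive).
Applying K to premise 4 (O(~timestamp_directive ⊃ submit_request)) and O(~timestamp_directive) yields O(submit_request).
The contrapositive of premise 7 (O(pay_taxes ⊃ ~submit_request)) is O(submit_request ⊃ ~pay_taxes), and O(submit_request) is already established, so O(~pay_taxes).
Premise 9, O(~inspect_checklist ⊃ pay_taxes), contraposes to O(~pay_taxes ⊃ inspect_checklist); with O(~pay_taxes) we get O(inspect_checklist).
Premises 2, 3, 6, 8 do not contribute to this derivation.
Hence inspect_checklist is obligatory.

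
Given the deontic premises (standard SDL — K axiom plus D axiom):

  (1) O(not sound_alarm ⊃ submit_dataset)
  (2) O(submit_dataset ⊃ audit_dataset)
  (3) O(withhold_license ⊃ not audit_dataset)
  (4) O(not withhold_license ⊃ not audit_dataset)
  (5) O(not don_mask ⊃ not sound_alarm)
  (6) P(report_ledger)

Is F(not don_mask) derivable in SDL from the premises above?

By case analysis on not withhold_license: premise 4 gives O(not withhold_license ⊃ not audit_dataset) and premise 3 gives O(withhold_license ⊃ not audit_dataset), so O(not audit_dataset) either way.
Premise 2, O(submit_dataset ⊃ audit_dataset), contraposes to O(not audit_dataset ⊃ not submit_dataset); with O(not audit_dataset) we get O(not submit_dataset).
Premise 1, O(not sound_alarm ⊃ submit_dataset), contraposes to O(not submit_dataset ⊃ sound_alarm); with O(not submit_dataset) we get O(sound_alarm).
Premise 5 is O(not don_mask ⊃ not sound_alarm); contrapositively O(sound_alarm ⊃ don_mask). Since O(sound_alarm) holds, K gives O(don_mask).
Premise 6 does not contribute to this derivation.
So O(don_mask) holds, i.e. F(not don_mask). The claim follows.

Yes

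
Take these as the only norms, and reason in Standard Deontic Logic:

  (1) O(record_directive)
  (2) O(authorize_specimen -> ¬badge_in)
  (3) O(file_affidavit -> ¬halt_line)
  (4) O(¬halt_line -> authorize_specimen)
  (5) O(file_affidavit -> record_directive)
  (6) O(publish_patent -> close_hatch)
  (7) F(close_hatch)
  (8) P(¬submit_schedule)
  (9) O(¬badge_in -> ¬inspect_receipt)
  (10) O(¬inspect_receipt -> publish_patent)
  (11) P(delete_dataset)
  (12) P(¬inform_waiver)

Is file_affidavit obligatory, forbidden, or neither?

Forbidden

Premise 7 is F(close_hatch), i.e. O(¬close_hatch).
Premise 6 is O(publish_patent -> close_hatch); contrapositively O(¬close_hatch -> ¬publish_patent). Since O(¬close_hatch) holds, K gives O(¬publish_patent).
Premise 10 is O(¬inspect_receipt -> publish_patent); contrapositively O(¬publish_patent -> inspect_receipt). Since O(¬publish_patent) holds, K gives O(inspect_receipt).
The contrapositive of premise 9 (O(¬badge_in -> ¬inspect_receipt)) is O(inspect_receipt -> badge_in), and O(inspect_receipt) is already established, so O(badge_in).
The contrapositive of premise 2 (O(authorize_specimen -> ¬badge_in)) is O(badge_in -> ¬authorize_specimen), and O(badge_in) is already established, so O(¬authorize_specimen).
Premise 4 is O(¬halt_line -> authorize_specimen); contrapositively O(¬authorize_specimen -> halt_line). Since O(¬authorize_specimen) holds, K gives O(halt_line).
Premise 3, O(file_affidavit -> ¬halt_line), contraposes to O(halt_line -> ¬file_affidavit); with O(halt_line) we get O(¬file_affidavit).
Premises 1, 5, 8, 11, 12 do not contribute to this derivation.
Thus O(¬file_affidavit), which is F(file_affidavit): file_affidavit is forbidden.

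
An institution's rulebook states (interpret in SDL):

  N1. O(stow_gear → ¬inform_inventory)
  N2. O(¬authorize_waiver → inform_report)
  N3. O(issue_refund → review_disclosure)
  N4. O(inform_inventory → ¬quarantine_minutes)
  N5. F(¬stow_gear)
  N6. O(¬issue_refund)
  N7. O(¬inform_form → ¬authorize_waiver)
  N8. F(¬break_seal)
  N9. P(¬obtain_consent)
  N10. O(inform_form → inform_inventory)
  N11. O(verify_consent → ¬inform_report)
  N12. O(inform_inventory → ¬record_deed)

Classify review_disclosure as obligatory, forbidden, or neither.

Neither

Premise 3 is O(issue_refund → review_disclosure), but O(issue_refund) is not derivable from the premises, so it does not yield O(review_disclosure).
No premise or chain of K-axiom applications forces O(review_disclosure), and none forces O(¬review_disclosure). So review_disclosure is neither obligatory nor forbidden under these norms.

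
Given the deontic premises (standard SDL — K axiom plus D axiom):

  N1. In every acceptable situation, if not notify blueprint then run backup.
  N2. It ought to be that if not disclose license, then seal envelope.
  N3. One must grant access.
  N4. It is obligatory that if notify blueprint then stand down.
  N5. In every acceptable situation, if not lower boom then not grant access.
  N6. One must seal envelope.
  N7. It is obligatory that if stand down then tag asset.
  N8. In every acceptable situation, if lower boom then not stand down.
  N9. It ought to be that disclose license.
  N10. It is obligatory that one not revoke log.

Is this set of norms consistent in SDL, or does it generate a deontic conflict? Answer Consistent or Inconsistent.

Consistent

Premise 2 is O(¬disclose_license → seal_envelope); even if O(seal_envelope) held, inferring O(¬disclose_license) would be affirming the consequent — invalid.
So O(¬disclose_license) is not derivable, and the apparent clash with O(disclose_license) does not arise.
A world satisfying every obligation exists (e.g. disclose_license=true, grant_access=true, lower_boom=true, notify_blueprint=false, revoke_log=false, run_backup=true, seal_envelope=true, stand_down=false, tag_asset=false); no atom is both obligatory and forbidden, so the set is consistent.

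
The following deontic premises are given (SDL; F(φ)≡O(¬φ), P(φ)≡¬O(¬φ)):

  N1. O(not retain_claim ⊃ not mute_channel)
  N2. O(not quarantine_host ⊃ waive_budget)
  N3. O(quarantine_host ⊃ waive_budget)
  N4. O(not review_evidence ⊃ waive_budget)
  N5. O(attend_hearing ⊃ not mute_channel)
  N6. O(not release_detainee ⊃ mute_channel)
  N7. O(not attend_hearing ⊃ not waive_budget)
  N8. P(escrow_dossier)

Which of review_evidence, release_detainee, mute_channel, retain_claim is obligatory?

release_detainee

Premises 3 and 2 cover both cases: O(quarantine_host ⊃ waive_budget) and O(not quarantine_host ⊃ waive_budget). Since quarantine_host ∨ not quarantine_host is a tautology, O(waive_budget) follows.
Premise 7, O(not attend_hearing ⊃ not waive_budget), contraposes to O(waive_budget ⊃ attend_hearing); with O(waive_budget) we get O(attend_hearing).
With premise 5, O(attend_hearing ⊃ not mute_channel), the K-axiom yields O(not mute_channel).
Premise 6 is O(not release_detainee ⊃ mute_channel); contrapositively O(not mute_channel ⊃ release_detainee). Since O(not mute_channel) holds, K gives O(release_detainee).
So O(release_detainee) holds — release_detainee is obligatory. None of the other listed options is made obligatory by any chain of premises.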